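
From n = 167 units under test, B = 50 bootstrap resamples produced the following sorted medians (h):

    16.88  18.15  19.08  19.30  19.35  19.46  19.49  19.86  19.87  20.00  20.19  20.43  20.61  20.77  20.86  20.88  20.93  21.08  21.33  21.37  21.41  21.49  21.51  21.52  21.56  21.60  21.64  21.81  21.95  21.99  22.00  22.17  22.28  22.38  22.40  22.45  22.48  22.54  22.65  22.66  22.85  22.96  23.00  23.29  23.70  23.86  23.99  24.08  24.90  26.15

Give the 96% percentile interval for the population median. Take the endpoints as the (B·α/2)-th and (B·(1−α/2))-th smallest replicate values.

α = 0.04; lower rank = 50 × 0.020 = 1; upper rank = 50 × 0.980 = 49.
The 1st smallest replicate is 16.88; the 49th is 24.90.

(16.88, 24.90)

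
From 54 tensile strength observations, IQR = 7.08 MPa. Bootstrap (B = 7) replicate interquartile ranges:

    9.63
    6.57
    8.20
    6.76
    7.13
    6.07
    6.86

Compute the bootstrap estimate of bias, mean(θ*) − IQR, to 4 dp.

bias = +0.2371

mean(θ*) = (9.63 + 6.57 + 8.20 + 6.76 + 7.13 + 6.07 + 6.86) / 7 = 7.31714
bias = 7.31714 − 7.08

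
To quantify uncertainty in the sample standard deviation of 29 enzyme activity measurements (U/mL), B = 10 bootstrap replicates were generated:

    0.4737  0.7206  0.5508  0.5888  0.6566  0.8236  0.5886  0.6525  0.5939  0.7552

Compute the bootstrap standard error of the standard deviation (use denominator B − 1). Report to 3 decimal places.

Bootstrap SE is the standard deviation of the 10 replicate standard deviations.
Mean of replicates: (0.4737 + 0.7206 + 0.5508 + 0.5888 + 0.6566 + 0.8236 + 0.5886 + 0.6525 + 0.5939 + 0.7552) / 10 = 6.40430 / 10 = 0.64043
Sum of squared deviations: (−0.16673)² + (+0.08017)² + (−0.08963)² + (−0.05163)² + (+0.01617)² + (+0.18317)² + (−0.05183)² + (+0.01207)² + (−0.04653)² + (+0.11477)² = 0.09691
Variance = 0.09691 / 9 = 0.01077
SE* = √0.01077

SE* = 0.104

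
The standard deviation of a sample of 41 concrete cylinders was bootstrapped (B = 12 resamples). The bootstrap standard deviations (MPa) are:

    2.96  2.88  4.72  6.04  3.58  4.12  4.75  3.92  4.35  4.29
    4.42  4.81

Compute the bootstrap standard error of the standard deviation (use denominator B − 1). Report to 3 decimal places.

SE* = 0.860

Bootstrap SE is the standard deviation of the 12 replicate standard deviations.
Mean of replicates: (2.96 + 2.88 + 4.72 + 6.04 + 3.58 + 4.12 + 4.75 + 3.92 + 4.35 + 4.29 + 4.42 + 4.81) / 12 = 50.8400 / 12 = 4.2367
Sum of squared deviations: (−1.2767)² + (−1.3567)² + (+0.4833)² + (+1.8033)² + (−0.6567)² + (−0.1167)² + (+0.5133)² + (−0.3167)² + (+0.1133)² + (+0.0533)² + (+0.1833)² + (+0.5733)² = 8.1427
Variance = 8.1427 / 11 = 0.7402
SE* = √0.7402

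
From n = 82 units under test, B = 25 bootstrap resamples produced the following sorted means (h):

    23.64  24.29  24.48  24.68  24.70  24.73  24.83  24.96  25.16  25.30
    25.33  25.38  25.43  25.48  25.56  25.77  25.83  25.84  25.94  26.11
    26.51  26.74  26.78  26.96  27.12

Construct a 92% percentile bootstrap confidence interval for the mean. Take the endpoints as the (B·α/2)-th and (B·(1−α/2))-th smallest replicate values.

(23.64, 26.96)

α = 0.08; lower rank = 25 × 0.040 = 1; upper rank = 25 × 0.960 = 24.
The 1st smallest replicate is 23.64; the 24th is 26.96.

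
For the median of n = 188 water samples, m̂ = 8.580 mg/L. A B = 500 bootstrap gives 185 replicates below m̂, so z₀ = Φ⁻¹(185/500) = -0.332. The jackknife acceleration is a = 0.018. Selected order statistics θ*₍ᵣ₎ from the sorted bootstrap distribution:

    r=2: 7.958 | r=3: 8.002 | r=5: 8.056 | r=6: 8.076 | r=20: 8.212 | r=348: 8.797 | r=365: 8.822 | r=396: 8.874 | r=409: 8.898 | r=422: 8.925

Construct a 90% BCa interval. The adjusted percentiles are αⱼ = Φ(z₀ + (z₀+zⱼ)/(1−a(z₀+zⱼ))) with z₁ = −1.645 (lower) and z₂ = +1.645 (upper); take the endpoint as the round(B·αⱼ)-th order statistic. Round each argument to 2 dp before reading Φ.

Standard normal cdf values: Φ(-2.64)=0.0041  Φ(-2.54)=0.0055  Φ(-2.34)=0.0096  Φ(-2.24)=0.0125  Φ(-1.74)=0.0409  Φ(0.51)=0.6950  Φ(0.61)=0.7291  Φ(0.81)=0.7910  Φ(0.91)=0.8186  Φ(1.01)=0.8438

Lower: z₀ + z₁ = -0.332 + (-1.645) = -1.977; 1 − a(z₀+z₁) = 1 − (0.018)(-1.977) = 1.0356; argument = -0.332 + (-1.977)/1.0356 = -2.2411 → -2.24.
α₁ = Φ(-2.24) = 0.0125; rank = round(500 × 0.0125) = 6; θ*₍6₎ = 8.076.
Upper: z₀ + z₂ = 1.313; 1 − a(z₀+z₂) = 0.9764; argument = 1.0128 → 1.01; α₂ = 0.8438; rank = 422; θ*₍422₎ = 8.925.

(8.076, 8.925)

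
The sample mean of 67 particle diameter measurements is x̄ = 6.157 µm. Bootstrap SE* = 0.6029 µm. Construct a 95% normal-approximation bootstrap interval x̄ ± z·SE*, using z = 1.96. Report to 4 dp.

Margin = 1.96 × 0.6029 = 1.18168
Interval: 6.157 ± 1.18168

(4.9753, 7.3387)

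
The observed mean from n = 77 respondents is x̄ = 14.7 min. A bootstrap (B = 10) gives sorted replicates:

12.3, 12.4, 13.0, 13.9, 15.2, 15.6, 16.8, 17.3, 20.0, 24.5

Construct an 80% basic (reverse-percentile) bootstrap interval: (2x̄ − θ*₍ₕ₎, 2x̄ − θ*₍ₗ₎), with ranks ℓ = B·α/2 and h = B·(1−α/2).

(9.4, 17.1)

Percentile endpoints at ranks 1 and 9: θ*₍1₎ = 12.3, θ*₍9₎ = 20.0.
Basic interval reflects these around x̄:
  lower = 2 × 14.7 − 20.0 = 9.4
  upper = 2 × 14.7 − 12.3 = 17.1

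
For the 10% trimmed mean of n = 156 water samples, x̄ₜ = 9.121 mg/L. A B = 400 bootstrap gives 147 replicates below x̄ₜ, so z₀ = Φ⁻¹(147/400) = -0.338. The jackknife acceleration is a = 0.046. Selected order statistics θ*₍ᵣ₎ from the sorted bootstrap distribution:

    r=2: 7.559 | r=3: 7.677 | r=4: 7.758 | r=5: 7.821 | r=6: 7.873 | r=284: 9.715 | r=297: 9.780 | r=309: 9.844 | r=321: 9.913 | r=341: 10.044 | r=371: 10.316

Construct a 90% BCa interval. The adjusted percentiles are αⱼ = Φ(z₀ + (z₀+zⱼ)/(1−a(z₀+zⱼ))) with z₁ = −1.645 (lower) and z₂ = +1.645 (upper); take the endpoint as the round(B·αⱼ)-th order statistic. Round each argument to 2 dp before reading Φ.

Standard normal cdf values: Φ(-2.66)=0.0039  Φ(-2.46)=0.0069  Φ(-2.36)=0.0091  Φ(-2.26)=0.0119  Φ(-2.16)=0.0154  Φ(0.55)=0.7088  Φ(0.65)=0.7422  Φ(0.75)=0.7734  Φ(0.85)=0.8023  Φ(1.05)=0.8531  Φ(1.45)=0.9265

(7.873, 10.044)

Lower: z₀ + z₁ = -0.338 + (-1.645) = -1.983; 1 − a(z₀+z₁) = 1 − (0.046)(-1.983) = 1.0912; argument = -0.338 + (-1.983)/1.0912 = -2.1552 → -2.16.
α₁ = Φ(-2.16) = 0.0154; rank = round(400 × 0.0154) = 6; θ*₍6₎ = 7.873.
Upper: z₀ + z₂ = 1.307; 1 − a(z₀+z₂) = 0.9399; argument = 1.0526 → 1.05; α₂ = 0.8531; rank = 341; θ*₍341₎ = 10.044.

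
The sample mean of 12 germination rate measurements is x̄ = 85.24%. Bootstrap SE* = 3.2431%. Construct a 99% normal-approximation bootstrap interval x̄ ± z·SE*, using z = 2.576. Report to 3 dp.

Margin = 2.576 × 3.2431 = 8.3542
Interval: 85.24 ± 8.3542

(76.886, 93.594)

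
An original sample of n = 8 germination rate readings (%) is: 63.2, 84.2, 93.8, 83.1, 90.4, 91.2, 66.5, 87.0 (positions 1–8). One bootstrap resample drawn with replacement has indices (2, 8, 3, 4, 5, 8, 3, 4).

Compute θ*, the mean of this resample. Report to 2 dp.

θ* = 87.80

Resample values: 84.2, 87.0, 93.8, 83.1, 90.4, 87.0, 93.8, 83.1.
Mean = (84.2 + 87.0 + 93.8 + 83.1 + 90.4 + 87.0 + 93.8 + 83.1) / 8 = 702.40 / 8 = 87.80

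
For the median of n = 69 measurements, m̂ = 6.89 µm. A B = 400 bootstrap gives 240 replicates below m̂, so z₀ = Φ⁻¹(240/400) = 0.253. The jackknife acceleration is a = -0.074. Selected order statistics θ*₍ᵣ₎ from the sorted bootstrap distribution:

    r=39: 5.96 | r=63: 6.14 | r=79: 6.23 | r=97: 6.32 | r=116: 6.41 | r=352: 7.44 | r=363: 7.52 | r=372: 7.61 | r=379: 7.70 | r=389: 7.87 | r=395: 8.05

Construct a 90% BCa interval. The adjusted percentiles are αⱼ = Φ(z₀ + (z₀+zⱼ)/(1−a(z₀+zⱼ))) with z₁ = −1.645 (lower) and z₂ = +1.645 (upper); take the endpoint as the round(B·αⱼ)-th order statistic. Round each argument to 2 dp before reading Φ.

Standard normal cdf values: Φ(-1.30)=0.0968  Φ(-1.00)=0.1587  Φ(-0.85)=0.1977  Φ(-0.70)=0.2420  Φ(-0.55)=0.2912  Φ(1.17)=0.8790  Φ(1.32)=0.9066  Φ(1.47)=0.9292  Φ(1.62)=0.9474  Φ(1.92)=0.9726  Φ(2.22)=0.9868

(5.96, 7.87)

Lower: z₀ + z₁ = 0.253 + (-1.645) = -1.392; 1 − a(z₀+z₁) = 1 − (-0.074)(-1.392) = 0.8970; argument = 0.253 + (-1.392)/0.8970 = -1.2989 → -1.30.
α₁ = Φ(-1.30) = 0.0968; rank = round(400 × 0.0968) = 39; θ*₍39₎ = 5.96.
Upper: z₀ + z₂ = 1.898; 1 − a(z₀+z₂) = 1.1405; argument = 1.9173 → 1.92; α₂ = 0.9726; rank = 389; θ*₍389₎ = 7.87.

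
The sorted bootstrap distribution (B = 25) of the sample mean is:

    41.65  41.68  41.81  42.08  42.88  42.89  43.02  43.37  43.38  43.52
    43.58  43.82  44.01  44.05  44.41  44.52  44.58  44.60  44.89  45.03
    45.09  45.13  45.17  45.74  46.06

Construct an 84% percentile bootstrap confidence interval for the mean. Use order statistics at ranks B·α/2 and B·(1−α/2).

α = 0.16; lower rank = 25 × 0.080 = 2; upper rank = 25 × 0.920 = 23.
The 2nd smallest replicate is 41.68; the 23rd is 45.17.

(41.68, 45.17)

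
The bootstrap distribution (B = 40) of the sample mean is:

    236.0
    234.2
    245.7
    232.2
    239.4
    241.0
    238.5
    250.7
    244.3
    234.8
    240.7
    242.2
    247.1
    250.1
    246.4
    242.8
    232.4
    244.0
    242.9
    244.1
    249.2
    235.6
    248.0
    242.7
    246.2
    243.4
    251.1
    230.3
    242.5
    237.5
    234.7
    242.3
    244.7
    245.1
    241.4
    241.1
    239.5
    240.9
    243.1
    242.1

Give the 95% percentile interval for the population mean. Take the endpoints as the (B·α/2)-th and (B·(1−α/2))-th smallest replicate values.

Sorted replicates: 230.3, 232.2, 232.4, 234.2, 234.7, 234.8, 235.6, 236.0, 237.5, 238.5, 239.4, 239.5, 240.7, 240.9, 241.0, 241.1, 241.4, 242.1, 242.2, 242.3, 242.5, 242.7, 242.8, 242.9, 243.1, 243.4, 244.0, 244.1, 244.3, 244.7, 245.1, 245.7, 246.2, 246.4, 247.1, 248.0, 249.2, 250.1, 250.7, 251.1
α = 0.05; lower rank = 40 × 0.025 = 1; upper rank = 40 × 0.975 = 39.
The 1st smallest replicate is 230.3; the 39th is 250.7.

(230.3, 250.7)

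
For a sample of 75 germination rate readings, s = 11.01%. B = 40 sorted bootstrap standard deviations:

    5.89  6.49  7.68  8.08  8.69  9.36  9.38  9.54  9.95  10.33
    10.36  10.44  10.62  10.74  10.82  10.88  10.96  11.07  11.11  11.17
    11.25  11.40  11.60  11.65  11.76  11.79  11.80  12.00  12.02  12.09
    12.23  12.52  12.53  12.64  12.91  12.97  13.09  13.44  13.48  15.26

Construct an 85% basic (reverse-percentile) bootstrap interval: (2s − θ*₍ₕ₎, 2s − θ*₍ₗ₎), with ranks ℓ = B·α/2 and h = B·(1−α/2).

Percentile endpoints at ranks 3 and 37: θ*₍3₎ = 7.68, θ*₍37₎ = 13.09.
Basic interval reflects these around s:
  lower = 2 × 11.01 − 13.09 = 8.93
  upper = 2 × 11.01 − 7.68 = 14.34

(8.93, 14.34)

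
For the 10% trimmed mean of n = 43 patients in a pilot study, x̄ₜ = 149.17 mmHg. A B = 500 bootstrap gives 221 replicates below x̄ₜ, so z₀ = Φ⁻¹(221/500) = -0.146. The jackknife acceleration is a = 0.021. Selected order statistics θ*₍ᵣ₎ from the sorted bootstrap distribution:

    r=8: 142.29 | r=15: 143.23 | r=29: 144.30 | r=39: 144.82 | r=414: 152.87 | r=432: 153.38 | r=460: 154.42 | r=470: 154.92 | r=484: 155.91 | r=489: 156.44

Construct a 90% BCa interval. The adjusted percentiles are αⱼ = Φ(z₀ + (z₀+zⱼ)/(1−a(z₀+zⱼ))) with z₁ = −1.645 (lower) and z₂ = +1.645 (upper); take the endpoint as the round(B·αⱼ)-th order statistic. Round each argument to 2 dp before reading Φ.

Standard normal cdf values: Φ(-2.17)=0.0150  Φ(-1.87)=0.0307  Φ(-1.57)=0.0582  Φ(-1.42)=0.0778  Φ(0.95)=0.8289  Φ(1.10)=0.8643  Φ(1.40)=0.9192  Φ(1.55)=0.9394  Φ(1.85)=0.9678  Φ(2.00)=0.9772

Lower: z₀ + z₁ = -0.146 + (-1.645) = -1.791; 1 − a(z₀+z₁) = 1 − (0.021)(-1.791) = 1.0376; argument = -0.146 + (-1.791)/1.0376 = -1.8721 → -1.87.
α₁ = Φ(-1.87) = 0.0307; rank = round(500 × 0.0307) = 15; θ*₍15₎ = 143.23.
Upper: z₀ + z₂ = 1.499; 1 − a(z₀+z₂) = 0.9685; argument = 1.4017 → 1.40; α₂ = 0.9192; rank = 460; θ*₍460₎ = 154.42.

(143.23, 154.42)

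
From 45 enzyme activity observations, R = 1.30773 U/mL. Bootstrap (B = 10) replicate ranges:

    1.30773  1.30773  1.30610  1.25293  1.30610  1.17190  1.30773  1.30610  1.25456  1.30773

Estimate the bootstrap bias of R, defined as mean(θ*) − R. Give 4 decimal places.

mean(θ*) = (1.30773 + 1.30773 + 1.30610 + 1.25293 + 1.30610 + 1.17190 + 1.30773 + 1.30610 + 1.25456 + 1.30773) / 10 = 1.28286
bias = 1.28286 − 1.30773

bias = −0.0249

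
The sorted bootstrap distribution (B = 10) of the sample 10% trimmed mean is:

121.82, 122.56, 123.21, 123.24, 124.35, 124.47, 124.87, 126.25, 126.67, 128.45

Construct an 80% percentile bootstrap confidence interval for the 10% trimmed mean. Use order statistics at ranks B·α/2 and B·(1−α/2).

(121.82, 126.67)

α = 0.20; lower rank = 10 × 0.100 = 1; upper rank = 10 × 0.900 = 9.
The 1st smallest replicate is 121.82; the 9th is 126.67.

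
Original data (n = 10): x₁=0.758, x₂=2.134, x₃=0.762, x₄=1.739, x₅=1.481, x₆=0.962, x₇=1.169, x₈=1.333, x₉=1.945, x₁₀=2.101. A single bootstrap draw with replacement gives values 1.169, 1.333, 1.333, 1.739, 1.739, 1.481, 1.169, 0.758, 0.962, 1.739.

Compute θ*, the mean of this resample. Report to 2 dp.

Mean = (1.169 + 1.333 + 1.333 + 1.739 + 1.739 + 1.481 + 1.169 + 0.758 + 0.962 + 1.739) / 10 = 13.4220 / 10 = 1.34

θ* = 1.34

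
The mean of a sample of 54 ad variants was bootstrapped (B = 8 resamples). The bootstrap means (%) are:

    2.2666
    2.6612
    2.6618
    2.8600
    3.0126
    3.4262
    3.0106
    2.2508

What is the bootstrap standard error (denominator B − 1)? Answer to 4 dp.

Bootstrap SE is the standard deviation of the 8 replicate means.
Mean of replicates: (2.2666 + 2.6612 + 2.6618 + 2.8600 + 3.0126 + 3.4262 + 3.0106 + 2.2508) / 8 = 22.14980 / 8 = 2.76872
Sum of squared deviations: (−0.50212)² + (−0.10752)² + (−0.10692)² + (+0.09127)² + (+0.24388)² + (+0.65748)² + (+0.24188)² + (−0.51792)² = 1.10195
Variance = 1.10195 / 7 = 0.15742
SE* = √0.15742

SE* = 0.3968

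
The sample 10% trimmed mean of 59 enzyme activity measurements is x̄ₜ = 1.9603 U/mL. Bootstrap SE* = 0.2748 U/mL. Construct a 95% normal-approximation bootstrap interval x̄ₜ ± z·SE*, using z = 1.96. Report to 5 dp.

Margin = 1.96 × 0.2748 = 0.538608
Interval: 1.9603 ± 0.538608

(1.42169, 2.49891)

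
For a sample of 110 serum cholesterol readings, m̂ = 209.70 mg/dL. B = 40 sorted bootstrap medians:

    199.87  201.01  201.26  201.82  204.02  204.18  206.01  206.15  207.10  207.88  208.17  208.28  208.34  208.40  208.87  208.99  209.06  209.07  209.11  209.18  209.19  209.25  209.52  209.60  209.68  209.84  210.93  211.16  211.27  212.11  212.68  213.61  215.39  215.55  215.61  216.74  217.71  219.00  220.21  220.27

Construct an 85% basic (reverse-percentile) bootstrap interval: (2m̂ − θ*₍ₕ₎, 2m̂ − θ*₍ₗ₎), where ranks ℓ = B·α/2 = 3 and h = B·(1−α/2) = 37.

Percentile endpoints at ranks 3 and 37: θ*₍3₎ = 201.26, θ*₍37₎ = 217.71.
Basic interval reflects these around m̂:
  lower = 2 × 209.70 − 217.71 = 201.69
  upper = 2 × 209.70 − 201.26 = 218.14

(201.69, 218.14)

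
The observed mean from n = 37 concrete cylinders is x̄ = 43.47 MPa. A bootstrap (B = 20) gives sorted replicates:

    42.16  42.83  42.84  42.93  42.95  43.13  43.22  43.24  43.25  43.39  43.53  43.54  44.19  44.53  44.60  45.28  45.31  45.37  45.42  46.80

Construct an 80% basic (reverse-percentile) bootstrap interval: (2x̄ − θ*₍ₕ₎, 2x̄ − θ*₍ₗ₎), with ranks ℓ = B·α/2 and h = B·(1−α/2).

Percentile endpoints at ranks 2 and 18: θ*₍2₎ = 42.83, θ*₍18₎ = 45.37.
Basic interval reflects these around x̄:
  lower = 2 × 43.47 − 45.37 = 41.57
  upper = 2 × 43.47 − 42.83 = 44.11

(41.57, 44.11)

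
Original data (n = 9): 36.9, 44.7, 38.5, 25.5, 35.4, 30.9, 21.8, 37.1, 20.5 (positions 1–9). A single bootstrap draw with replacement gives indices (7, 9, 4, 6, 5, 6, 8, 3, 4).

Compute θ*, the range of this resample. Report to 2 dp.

θ* = 18.00

Resample values: 21.8, 20.5, 25.5, 30.9, 35.4, 30.9, 37.1, 38.5, 25.5.
Range = 38.5 − 20.5 = 18.00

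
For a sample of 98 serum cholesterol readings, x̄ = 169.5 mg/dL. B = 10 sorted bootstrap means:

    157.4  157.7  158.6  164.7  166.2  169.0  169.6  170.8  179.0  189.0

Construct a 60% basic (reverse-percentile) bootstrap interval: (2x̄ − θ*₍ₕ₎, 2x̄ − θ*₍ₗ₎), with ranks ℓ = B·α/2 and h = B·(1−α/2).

(168.2, 181.3)

Percentile endpoints at ranks 2 and 8: θ*₍2₎ = 157.7, θ*₍8₎ = 170.8.
Basic interval reflects these around x̄:
  lower = 2 × 169.5 − 170.8 = 168.2
  upper = 2 × 169.5 − 157.7 = 181.3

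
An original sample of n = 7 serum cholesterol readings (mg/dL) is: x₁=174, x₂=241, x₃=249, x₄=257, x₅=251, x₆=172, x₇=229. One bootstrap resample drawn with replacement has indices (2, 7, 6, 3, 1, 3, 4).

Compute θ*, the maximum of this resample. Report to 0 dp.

θ* = 257

Resample values: 241, 229, 172, 249, 174, 249, 257.
Maximum = 257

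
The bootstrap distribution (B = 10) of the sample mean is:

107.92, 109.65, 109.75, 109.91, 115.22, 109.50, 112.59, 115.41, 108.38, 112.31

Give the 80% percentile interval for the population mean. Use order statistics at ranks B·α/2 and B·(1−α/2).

(107.92, 115.22)

Sorted replicates: 107.92, 108.38, 109.50, 109.65, 109.75, 109.91, 112.31, 112.59, 115.22, 115.41
α = 0.20; lower rank = 10 × 0.100 = 1; upper rank = 10 × 0.900 = 9.
The 1st smallest replicate is 107.92; the 9th is 115.22.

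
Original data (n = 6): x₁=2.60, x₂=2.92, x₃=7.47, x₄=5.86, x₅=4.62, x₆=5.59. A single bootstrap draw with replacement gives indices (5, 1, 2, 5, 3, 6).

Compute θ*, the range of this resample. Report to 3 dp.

θ* = 4.870

Resample values: 4.62, 2.60, 2.92, 4.62, 7.47, 5.59.
Range = 7.47 − 2.60 = 4.870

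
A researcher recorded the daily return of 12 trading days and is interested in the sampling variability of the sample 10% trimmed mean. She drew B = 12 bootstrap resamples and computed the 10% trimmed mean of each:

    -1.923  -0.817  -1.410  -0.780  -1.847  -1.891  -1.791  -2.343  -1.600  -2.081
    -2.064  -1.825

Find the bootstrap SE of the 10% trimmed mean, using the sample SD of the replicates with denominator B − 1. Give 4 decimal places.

SE* = 0.4808

Bootstrap SE is the standard deviation of the 12 replicate 10% trimmed means.
Mean of replicates: ((-1.923) + (-0.817) + (-1.410) + (-0.780) + (-1.847) + (-1.891) + (-1.791) + (-2.343) + (-1.600) + (-2.081) + (-2.064) + (-1.825)) / 12 = -20.37200 / 12 = -1.69767
Sum of squared deviations: (−0.22533)² + (+0.88067)² + (+0.28767)² + (+0.91767)² + (−0.14933)² + (−0.19333)² + (−0.09333)² + (−0.64533)² + (+0.09767)² + (−0.38333)² + (−0.36633)² + (−0.12733)² = 2.54295
Variance = 2.54295 / 11 = 0.23118
SE* = √0.23118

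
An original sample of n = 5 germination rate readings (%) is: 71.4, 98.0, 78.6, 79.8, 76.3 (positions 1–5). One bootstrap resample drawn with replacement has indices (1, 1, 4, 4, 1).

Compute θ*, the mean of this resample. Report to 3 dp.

θ* = 74.760

Resample values: 71.4, 71.4, 79.8, 79.8, 71.4.
Mean = (71.4 + 71.4 + 79.8 + 79.8 + 71.4) / 5 = 373.80 / 5 = 74.760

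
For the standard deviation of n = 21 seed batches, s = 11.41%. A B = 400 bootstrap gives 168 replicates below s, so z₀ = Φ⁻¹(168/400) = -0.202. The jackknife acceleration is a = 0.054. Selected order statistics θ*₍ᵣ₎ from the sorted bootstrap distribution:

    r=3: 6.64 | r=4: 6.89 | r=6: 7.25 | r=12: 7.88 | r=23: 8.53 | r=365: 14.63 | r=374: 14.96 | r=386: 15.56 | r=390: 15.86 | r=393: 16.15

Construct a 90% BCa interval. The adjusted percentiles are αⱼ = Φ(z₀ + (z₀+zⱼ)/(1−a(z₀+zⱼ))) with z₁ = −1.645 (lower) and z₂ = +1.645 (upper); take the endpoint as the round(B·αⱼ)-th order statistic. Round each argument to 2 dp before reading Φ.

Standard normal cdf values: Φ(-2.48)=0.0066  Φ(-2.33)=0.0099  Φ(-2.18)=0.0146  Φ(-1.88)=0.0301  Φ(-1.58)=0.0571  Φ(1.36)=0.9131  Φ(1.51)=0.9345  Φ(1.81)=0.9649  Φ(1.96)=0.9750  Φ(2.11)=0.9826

(7.88, 14.63)

Lower: z₀ + z₁ = -0.202 + (-1.645) = -1.847; 1 − a(z₀+z₁) = 1 − (0.054)(-1.847) = 1.0997; argument = -0.202 + (-1.847)/1.0997 = -1.8815 → -1.88.
α₁ = Φ(-1.88) = 0.0301; rank = round(400 × 0.0301) = 12; θ*₍12₎ = 7.88.
Upper: z₀ + z₂ = 1.443; 1 − a(z₀+z₂) = 0.9221; argument = 1.3629 → 1.36; α₂ = 0.9131; rank = 365; θ*₍365₎ = 14.63.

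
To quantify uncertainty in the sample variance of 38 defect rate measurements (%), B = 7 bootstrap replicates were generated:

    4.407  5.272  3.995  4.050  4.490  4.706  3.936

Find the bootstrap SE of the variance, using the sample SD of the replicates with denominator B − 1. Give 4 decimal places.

SE* = 0.4767

Bootstrap SE is the standard deviation of the 7 replicate variances.
Mean of replicates: (4.407 + 5.272 + 3.995 + 4.050 + 4.490 + 4.706 + 3.936) / 7 = 30.85600 / 7 = 4.40800
Sum of squared deviations: (−0.00100)² + (+0.86400)² + (−0.41300)² + (−0.35800)² + (+0.08200)² + (+0.29800)² + (−0.47200)² = 1.36354
Variance = 1.36354 / 6 = 0.22726
SE* = √0.22726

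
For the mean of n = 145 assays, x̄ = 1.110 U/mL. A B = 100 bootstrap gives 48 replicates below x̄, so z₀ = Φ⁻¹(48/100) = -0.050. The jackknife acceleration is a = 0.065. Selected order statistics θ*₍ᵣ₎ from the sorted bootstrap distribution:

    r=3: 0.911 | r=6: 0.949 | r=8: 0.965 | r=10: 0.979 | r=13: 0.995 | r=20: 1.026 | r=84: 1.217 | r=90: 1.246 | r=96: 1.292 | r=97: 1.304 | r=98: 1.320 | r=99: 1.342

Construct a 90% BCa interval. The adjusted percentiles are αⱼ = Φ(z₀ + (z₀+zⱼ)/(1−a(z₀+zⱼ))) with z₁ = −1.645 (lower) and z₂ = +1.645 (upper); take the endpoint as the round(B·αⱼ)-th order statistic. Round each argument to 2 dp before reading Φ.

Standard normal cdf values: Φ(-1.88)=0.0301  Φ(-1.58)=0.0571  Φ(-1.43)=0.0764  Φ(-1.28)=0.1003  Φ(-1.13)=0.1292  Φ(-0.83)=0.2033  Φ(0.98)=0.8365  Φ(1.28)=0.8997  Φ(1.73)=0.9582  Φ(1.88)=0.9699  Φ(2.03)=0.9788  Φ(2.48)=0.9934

(0.949, 1.292)

Lower: z₀ + z₁ = -0.050 + (-1.645) = -1.695; 1 − a(z₀+z₁) = 1 − (0.065)(-1.695) = 1.1102; argument = -0.050 + (-1.695)/1.1102 = -1.5768 → -1.58.
α₁ = Φ(-1.58) = 0.0571; rank = round(100 × 0.0571) = 6; θ*₍6₎ = 0.949.
Upper: z₀ + z₂ = 1.595; 1 − a(z₀+z₂) = 0.8963; argument = 1.7295 → 1.73; α₂ = 0.9582; rank = 96; θ*₍96₎ = 1.292.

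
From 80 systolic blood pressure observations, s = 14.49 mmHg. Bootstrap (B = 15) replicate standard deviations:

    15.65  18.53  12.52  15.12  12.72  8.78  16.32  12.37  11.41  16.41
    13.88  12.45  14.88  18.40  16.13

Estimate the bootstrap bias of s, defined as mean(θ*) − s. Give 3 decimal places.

bias = −0.119

mean(θ*) = (15.65 + 18.53 + 12.52 + 15.12 + 12.72 + 8.78 + 16.32 + 12.37 + 11.41 + 16.41 + 13.88 + 12.45 + 14.88 + 18.40 + 16.13) / 15 = 14.3713
bias = 14.3713 − 14.49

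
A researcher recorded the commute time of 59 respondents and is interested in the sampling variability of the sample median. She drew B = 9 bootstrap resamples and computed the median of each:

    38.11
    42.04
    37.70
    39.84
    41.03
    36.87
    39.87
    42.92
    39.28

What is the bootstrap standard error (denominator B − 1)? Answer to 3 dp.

Bootstrap SE is the standard deviation of the 9 replicate medians.
Mean of replicates: (38.11 + 42.04 + 37.70 + 39.84 + 41.03 + 36.87 + 39.87 + 42.92 + 39.28) / 9 = 357.6600 / 9 = 39.7400
Sum of squared deviations: (−1.6300)² + (+2.3000)² + (−2.0400)² + (+0.1000)² + (+1.2900)² + (−2.8700)² + (+0.1300)² + (+3.1800)² + (−0.4600)² = 32.3604
Variance = 32.3604 / 8 = 4.0451
SE* = √4.0451

SE* = 2.011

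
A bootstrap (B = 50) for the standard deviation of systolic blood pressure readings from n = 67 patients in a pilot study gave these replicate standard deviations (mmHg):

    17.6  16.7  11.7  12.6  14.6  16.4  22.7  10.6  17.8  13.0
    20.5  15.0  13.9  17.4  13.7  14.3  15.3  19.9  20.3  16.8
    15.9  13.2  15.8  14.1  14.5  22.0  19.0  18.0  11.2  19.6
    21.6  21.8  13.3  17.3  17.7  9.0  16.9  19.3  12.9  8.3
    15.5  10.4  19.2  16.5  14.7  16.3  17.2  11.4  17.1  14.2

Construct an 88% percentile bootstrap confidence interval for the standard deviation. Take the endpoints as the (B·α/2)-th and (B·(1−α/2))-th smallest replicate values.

(10.4, 21.6)

Sorted replicates: 8.3, 9.0, 10.4, 10.6, 11.2, 11.4, 11.7, 12.6, 12.9, 13.0, 13.2, 13.3, 13.7, 13.9, 14.1, 14.2, 14.3, 14.5, 14.6, 14.7, 15.0, 15.3, 15.5, 15.8, 15.9, 16.3, 16.4, 16.5, 16.7, 16.8, 16.9, 17.1, 17.2, 17.3, 17.4, 17.6, 17.7, 17.8, 18.0, 19.0, 19.2, 19.3, 19.6, 19.9, 20.3, 20.5, 21.6, 21.8, 22.0, 22.7
α = 0.12; lower rank = 50 × 0.060 = 3; upper rank = 50 × 0.940 = 47.
The 3rd smallest replicate is 10.4; the 47th is 21.6.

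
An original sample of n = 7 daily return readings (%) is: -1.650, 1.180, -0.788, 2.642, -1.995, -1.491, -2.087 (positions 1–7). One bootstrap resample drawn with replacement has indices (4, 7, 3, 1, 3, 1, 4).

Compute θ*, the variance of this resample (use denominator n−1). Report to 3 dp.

Resample values: 2.642, -2.087, -0.788, -1.650, -0.788, -1.650, 2.642.
Mean = -0.2399; sum of squared deviations = 24.6001
s² = 24.6001 / 6 = 4.1000

θ* = 4.100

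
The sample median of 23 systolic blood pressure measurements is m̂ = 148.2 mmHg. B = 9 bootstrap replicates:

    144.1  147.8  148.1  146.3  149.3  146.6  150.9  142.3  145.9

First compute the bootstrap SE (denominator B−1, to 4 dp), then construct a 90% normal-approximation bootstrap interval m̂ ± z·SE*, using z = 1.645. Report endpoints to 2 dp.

(143.91, 152.49)

Mean of replicates = 146.8111; sum of squared deviations = 54.3889; SE* = √(54.3889/8) = 2.6074
Margin = 1.645 × 2.6074 = 4.289
Interval: 148.2 ± 4.289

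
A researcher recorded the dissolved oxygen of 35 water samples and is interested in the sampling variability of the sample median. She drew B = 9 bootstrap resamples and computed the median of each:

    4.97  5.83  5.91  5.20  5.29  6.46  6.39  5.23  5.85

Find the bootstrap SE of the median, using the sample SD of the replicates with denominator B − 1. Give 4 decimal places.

SE* = 0.5369

Bootstrap SE is the standard deviation of the 9 replicate medians.
Mean of replicates: (4.97 + 5.83 + 5.91 + 5.20 + 5.29 + 6.46 + 6.39 + 5.23 + 5.85) / 9 = 51.13000 / 9 = 5.68111
Sum of squared deviations: (−0.71111)² + (+0.14889)² + (+0.22889)² + (−0.48111)² + (−0.39111)² + (+0.77889)² + (+0.70889)² + (−0.45111)² + (+0.16889)² = 2.30589
Variance = 2.30589 / 8 = 0.28824
SE* = √0.28824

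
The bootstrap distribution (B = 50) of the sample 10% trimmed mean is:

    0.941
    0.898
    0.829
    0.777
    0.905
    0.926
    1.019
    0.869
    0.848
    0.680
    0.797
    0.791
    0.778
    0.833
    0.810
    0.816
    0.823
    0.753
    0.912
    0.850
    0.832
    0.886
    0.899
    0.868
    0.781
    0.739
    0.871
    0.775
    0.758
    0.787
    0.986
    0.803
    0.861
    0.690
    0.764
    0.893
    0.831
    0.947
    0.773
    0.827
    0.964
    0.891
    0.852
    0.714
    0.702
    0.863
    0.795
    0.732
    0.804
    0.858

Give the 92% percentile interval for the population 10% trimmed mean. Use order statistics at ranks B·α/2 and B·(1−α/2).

Sorted replicates: 0.680, 0.690, 0.702, 0.714, 0.732, 0.739, 0.753, 0.758, 0.764, 0.773, 0.775, 0.777, 0.778, 0.781, 0.787, 0.791, 0.795, 0.797, 0.803, 0.804, 0.810, 0.816, 0.823, 0.827, 0.829, 0.831, 0.832, 0.833, 0.848, 0.850, 0.852, 0.858, 0.861, 0.863, 0.868, 0.869, 0.871, 0.886, 0.891, 0.893, 0.898, 0.899, 0.905, 0.912, 0.926, 0.941, 0.947, 0.964, 0.986, 1.019
α = 0.08; lower rank = 50 × 0.040 = 2; upper rank = 50 × 0.960 = 48.
The 2nd smallest replicate is 0.690; the 48th is 0.964.

(0.690, 0.964)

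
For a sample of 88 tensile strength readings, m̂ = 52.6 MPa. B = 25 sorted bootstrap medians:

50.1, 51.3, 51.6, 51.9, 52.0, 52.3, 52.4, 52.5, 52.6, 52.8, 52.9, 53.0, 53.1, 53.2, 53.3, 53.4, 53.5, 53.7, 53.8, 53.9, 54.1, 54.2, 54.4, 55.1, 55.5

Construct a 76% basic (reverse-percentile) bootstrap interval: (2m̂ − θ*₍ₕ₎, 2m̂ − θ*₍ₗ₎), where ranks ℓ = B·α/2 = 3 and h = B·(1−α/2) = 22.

(51.0, 53.6)

Percentile endpoints at ranks 3 and 22: θ*₍3₎ = 51.6, θ*₍22₎ = 54.2.
Basic interval reflects these around m̂:
  lower = 2 × 52.6 − 54.2 = 51.0
  upper = 2 × 52.6 − 51.6 = 53.6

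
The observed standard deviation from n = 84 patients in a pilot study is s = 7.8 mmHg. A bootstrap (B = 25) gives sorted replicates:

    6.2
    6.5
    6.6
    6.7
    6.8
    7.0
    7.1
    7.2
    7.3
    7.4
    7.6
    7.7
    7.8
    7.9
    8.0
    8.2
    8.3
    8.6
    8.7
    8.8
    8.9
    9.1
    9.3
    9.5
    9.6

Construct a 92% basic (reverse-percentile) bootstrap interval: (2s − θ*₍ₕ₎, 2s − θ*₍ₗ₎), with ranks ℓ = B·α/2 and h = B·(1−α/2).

Percentile endpoints at ranks 1 and 24: θ*₍1₎ = 6.2, θ*₍24₎ = 9.5.
Basic interval reflects these around s:
  lower = 2 × 7.8 − 9.5 = 6.1
  upper = 2 × 7.8 − 6.2 = 9.4

(6.1, 9.4)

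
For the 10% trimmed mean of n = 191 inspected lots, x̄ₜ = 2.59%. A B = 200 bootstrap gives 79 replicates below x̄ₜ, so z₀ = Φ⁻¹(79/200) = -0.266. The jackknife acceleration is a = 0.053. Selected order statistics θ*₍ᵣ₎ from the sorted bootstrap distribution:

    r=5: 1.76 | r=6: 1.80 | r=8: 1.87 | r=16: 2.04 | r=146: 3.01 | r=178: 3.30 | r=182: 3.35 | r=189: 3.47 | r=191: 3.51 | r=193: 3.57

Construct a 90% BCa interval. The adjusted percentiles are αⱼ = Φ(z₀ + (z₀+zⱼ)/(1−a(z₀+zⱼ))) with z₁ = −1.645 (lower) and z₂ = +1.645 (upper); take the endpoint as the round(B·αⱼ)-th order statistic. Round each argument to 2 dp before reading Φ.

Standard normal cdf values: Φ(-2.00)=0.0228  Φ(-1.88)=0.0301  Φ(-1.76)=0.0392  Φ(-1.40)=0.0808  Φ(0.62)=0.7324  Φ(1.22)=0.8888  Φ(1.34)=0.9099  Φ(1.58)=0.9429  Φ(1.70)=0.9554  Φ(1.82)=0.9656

(1.76, 3.30)

Lower: z₀ + z₁ = -0.266 + (-1.645) = -1.911; 1 − a(z₀+z₁) = 1 − (0.053)(-1.911) = 1.1013; argument = -0.266 + (-1.911)/1.1013 = -2.0012 → -2.00.
α₁ = Φ(-2.00) = 0.0228; rank = round(200 × 0.0228) = 5; θ*₍5₎ = 1.76.
Upper: z₀ + z₂ = 1.379; 1 − a(z₀+z₂) = 0.9269; argument = 1.2217 → 1.22; α₂ = 0.8888; rank = 178; θ*₍178₎ = 3.30.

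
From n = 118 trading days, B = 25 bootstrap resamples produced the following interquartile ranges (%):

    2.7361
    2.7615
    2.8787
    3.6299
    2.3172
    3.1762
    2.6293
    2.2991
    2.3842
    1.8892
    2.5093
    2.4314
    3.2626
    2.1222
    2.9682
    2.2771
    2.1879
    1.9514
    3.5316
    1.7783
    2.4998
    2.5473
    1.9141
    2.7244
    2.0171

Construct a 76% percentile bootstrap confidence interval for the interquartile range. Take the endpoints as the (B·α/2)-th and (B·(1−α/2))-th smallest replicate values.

(1.9141, 3.1762)

Sorted replicates: 1.7783, 1.8892, 1.9141, 1.9514, 2.0171, 2.1222, 2.1879, 2.2771, 2.2991, 2.3172, 2.3842, 2.4314, 2.4998, 2.5093, 2.5473, 2.6293, 2.7244, 2.7361, 2.7615, 2.8787, 2.9682, 3.1762, 3.2626, 3.5316, 3.6299
α = 0.24; lower rank = 25 × 0.120 = 3; upper rank = 25 × 0.880 = 22.
The 3rd smallest replicate is 1.9141; the 22nd is 3.1762.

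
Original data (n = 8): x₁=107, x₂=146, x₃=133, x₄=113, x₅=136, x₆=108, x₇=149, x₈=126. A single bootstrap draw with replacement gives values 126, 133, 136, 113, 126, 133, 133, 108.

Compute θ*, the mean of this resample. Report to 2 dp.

Mean = (126 + 133 + 136 + 113 + 126 + 133 + 133 + 108) / 8 = 1008.0 / 8 = 126.00

θ* = 126.00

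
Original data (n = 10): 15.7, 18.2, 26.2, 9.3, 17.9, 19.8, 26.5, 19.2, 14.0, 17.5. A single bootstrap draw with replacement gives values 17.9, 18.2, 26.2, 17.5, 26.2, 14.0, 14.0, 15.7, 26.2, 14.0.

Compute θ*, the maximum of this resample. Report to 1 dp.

Maximum = 26.2

θ* = 26.2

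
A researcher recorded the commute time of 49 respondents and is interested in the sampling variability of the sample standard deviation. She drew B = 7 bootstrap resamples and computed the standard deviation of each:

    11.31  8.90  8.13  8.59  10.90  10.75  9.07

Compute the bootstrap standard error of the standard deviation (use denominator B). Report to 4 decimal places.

SE* = 1.1868

Bootstrap SE is the standard deviation of the 7 replicate standard deviations.
Mean of replicates: (11.31 + 8.90 + 8.13 + 8.59 + 10.90 + 10.75 + 9.07) / 7 = 67.65000 / 7 = 9.66429
Sum of squared deviations: (+1.64571)² + (−0.76429)² + (−1.53429)² + (−1.07429)² + (+1.23571)² + (+1.08571)² + (−0.59429)² = 9.85957
Variance = 9.85957 / 7 = 1.40851
SE* = √1.40851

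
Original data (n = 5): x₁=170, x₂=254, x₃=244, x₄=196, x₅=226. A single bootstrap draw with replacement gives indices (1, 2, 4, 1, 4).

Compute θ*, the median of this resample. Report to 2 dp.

θ* = 196.00

Resample values: 170, 254, 196, 170, 196.
Sorted: 170, 170, 196, 196, 254
Median = middle value = 196.00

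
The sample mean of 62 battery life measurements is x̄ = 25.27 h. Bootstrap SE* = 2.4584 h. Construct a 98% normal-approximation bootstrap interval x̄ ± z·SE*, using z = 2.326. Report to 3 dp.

(19.552, 30.988)

Margin = 2.326 × 2.4584 = 5.7182
Interval: 25.27 ± 5.7182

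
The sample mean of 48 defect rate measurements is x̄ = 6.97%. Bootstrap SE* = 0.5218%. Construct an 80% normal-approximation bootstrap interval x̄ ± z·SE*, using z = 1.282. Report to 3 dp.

(6.301, 7.639)

Margin = 1.282 × 0.5218 = 0.6689
Interval: 6.97 ± 0.6689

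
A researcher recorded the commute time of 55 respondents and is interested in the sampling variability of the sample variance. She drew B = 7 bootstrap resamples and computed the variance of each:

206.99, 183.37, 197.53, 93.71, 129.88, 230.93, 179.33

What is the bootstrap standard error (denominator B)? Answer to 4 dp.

SE* = 43.7367

Bootstrap SE is the standard deviation of the 7 replicate variances.
Mean of replicates: (206.99 + 183.37 + 197.53 + 93.71 + 129.88 + 230.93 + 179.33) / 7 = 1221.74000 / 7 = 174.53429
Sum of squared deviations: (+32.45571)² + (+8.83571)² + (+22.99571)² + (−80.82429)² + (−44.65429)² + (+56.39571)² + (+4.79571)² = 13390.29197
Variance = 13390.29197 / 7 = 1912.89885
SE* = √1912.89885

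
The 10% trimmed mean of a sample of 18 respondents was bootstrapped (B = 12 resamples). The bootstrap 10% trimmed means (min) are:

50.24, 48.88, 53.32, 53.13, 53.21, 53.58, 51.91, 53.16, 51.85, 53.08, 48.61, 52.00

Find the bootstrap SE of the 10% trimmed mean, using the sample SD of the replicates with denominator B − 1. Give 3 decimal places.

SE* = 1.752

Bootstrap SE is the standard deviation of the 12 replicate 10% trimmed means.
Mean of replicates: (50.24 + 48.88 + 53.32 + 53.13 + 53.21 + 53.58 + 51.91 + 53.16 + 51.85 + 53.08 + 48.61 + 52.00) / 12 = 622.9700 / 12 = 51.9142
Sum of squared deviations: (−1.6742)² + (−3.0342)² + (+1.4058)² + (+1.2158)² + (+1.2958)² + (+1.6658)² + (−0.0042)² + (+1.2458)² + (−0.0642)² + (+1.1658)² + (−3.3042)² + (+0.0858)² = 33.7581
Variance = 33.7581 / 11 = 3.0689
SE* = √3.0689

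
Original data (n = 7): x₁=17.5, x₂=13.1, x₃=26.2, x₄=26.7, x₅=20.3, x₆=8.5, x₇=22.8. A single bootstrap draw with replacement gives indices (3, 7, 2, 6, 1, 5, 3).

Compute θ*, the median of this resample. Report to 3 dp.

Resample values: 26.2, 22.8, 13.1, 8.5, 17.5, 20.3, 26.2.
Sorted: 8.5, 13.1, 17.5, 20.3, 22.8, 26.2, 26.2
Median = middle value = 20.300

θ* = 20.300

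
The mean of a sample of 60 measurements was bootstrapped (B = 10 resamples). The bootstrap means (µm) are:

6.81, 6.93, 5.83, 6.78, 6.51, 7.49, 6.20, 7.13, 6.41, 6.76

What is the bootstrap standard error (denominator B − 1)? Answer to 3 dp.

SE* = 0.472

Bootstrap SE is the standard deviation of the 10 replicate means.
Mean of replicates: (6.81 + 6.93 + 5.83 + 6.78 + 6.51 + 7.49 + 6.20 + 7.13 + 6.41 + 6.76) / 10 = 66.8500 / 10 = 6.6850
Sum of squared deviations: (+0.1250)² + (+0.2450)² + (−0.8550)² + (+0.0950)² + (−0.1750)² + (+0.8050)² + (−0.4850)² + (+0.4450)² + (−0.2750)² + (+0.0750)² = 2.0088
Variance = 2.0088 / 9 = 0.2232
SE* = √0.2232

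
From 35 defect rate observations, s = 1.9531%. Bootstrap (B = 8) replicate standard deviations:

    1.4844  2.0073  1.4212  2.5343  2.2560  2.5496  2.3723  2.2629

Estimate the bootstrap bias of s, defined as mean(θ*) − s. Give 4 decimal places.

mean(θ*) = (1.4844 + 2.0073 + 1.4212 + 2.5343 + 2.2560 + 2.5496 + 2.3723 + 2.2629) / 8 = 2.11100
bias = 2.11100 − 1.9531

bias = +0.1579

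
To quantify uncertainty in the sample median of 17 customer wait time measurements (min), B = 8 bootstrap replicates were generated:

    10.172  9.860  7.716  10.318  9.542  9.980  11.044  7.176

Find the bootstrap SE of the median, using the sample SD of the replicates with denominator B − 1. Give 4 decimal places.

Bootstrap SE is the standard deviation of the 8 replicate medians.
Mean of replicates: (10.172 + 9.860 + 7.716 + 10.318 + 9.542 + 9.980 + 11.044 + 7.176) / 8 = 75.80800 / 8 = 9.47600
Sum of squared deviations: (+0.69600)² + (+0.38400)² + (−1.76000)² + (+0.84200)² + (+0.06600)² + (+0.50400)² + (+1.56800)² + (−2.30000)² = 12.44543
Variance = 12.44543 / 7 = 1.77792
SE* = √1.77792

SE* = 1.3334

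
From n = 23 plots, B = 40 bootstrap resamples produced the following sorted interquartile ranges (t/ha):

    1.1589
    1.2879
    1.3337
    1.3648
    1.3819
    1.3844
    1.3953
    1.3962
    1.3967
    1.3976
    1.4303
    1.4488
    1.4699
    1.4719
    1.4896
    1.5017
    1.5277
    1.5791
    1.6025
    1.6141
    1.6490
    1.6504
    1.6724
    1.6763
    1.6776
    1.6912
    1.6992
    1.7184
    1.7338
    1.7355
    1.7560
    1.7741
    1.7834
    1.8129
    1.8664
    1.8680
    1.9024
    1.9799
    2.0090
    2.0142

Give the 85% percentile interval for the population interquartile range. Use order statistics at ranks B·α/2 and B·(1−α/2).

α = 0.15; lower rank = 40 × 0.075 = 3; upper rank = 40 × 0.925 = 37.
The 3rd smallest replicate is 1.3337; the 37th is 1.9024.

(1.3337, 1.9024)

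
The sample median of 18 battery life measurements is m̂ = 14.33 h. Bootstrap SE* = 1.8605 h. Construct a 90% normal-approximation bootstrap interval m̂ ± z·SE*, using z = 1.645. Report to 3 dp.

Margin = 1.645 × 1.8605 = 3.0605
Interval: 14.33 ± 3.0605

(11.269, 17.391)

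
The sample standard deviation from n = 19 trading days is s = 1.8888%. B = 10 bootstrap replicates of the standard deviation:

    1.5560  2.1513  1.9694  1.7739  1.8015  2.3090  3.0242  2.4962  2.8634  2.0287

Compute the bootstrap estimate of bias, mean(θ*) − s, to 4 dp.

bias = +0.3086

mean(θ*) = (1.5560 + 2.1513 + 1.9694 + 1.7739 + 1.8015 + 2.3090 + 3.0242 + 2.4962 + 2.8634 + 2.0287) / 10 = 2.19736
bias = 2.19736 − 1.8888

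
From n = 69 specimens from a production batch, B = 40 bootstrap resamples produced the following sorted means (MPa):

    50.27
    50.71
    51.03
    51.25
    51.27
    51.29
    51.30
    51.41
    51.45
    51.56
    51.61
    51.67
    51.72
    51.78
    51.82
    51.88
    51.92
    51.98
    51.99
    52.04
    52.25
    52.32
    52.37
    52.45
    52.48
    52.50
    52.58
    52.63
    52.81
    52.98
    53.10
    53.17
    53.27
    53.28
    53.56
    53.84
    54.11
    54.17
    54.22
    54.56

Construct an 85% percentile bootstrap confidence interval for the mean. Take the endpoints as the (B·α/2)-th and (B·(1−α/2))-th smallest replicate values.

(51.03, 54.11)

α = 0.15; lower rank = 40 × 0.075 = 3; upper rank = 40 × 0.925 = 37.
The 3rd smallest replicate is 51.03; the 37th is 54.11.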